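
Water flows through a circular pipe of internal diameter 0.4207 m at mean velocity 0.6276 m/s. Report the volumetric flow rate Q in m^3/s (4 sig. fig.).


Approach: apply the continuity equation for pipe flow, Q = A * v with A = pi*(D/2)^2.
A = pi*(0.4207/2)^2 = 0.139006 m^2
Q = 0.139006 * 0.6276 = 0.08724 m^3/s
Therefore the volumetric flow rate Q = 0.08724 m^3/s.


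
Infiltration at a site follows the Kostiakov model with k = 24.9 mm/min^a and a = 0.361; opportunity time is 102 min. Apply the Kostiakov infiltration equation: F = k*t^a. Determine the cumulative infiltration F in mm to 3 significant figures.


F = 24.9 * 102^0.361 = 132 mm
Therefore the cumulative infiltration F = 132 mm.


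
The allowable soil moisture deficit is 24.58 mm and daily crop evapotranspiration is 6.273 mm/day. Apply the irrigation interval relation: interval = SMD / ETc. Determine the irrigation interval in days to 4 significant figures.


interval = 24.58 / 6.273 = 3.918 days
Therefore the irrigation interval = 3.918 days.


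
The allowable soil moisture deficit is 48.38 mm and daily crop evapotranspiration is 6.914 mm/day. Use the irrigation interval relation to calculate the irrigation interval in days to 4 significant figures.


Approach: apply the irrigation interval relation, interval = SMD / ETc.
interval = 48.38 / 6.914 = 6.997 days
Therefore the irrigation interval = 6.997 days.


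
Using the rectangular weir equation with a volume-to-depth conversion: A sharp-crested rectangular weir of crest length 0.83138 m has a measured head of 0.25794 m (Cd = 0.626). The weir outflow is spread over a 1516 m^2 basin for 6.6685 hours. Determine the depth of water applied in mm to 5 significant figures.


Approach: apply the rectangular weir equation with a volume-to-depth conversion, Q = (2/3)*Cd*L*sqrt(2g)*H^1.5; d = Q*t/A * 1000.
Step 1 — weir discharge:
  Q = (2/3)*0.626*0.83138*sqrt(2*9.81)*0.25794^1.5 = 0.2013308 m^3/s
Step 2 — volume: V = 0.2013308 * 6.6685*3600 = 4833.268 m^3
Step 3 — depth: d = V/A * 1000 = 4833.268/1516 * 1000 = 3188.2 mm
Therefore the depth of water applied = 3188.2 mm.


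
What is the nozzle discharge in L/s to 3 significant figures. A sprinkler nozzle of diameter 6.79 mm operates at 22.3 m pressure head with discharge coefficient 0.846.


Approach: apply the orifice equation, Q = Cd*A*sqrt(2*g*h), A = pi*(d/2)^2.
A = pi*(6.79e-3/2)^2 = 3.6210e-05 m^2
Q = 0.846 * 3.6210e-05 * sqrt(2*9.81*22.3) * 1000 = 0.641 L/s
Therefore the nozzle discharge = 0.641 L/s.


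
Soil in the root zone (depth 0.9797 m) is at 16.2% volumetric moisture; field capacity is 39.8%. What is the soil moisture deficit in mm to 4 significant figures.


Approach: apply the soil moisture deficit relation, SMD = (FC - theta)/100 * depth * 1000.
SMD = (39.8 - 16.2)/100 * 0.9797 * 1000 = 231.2 mm
Therefore the soil moisture deficit = 231.2 mm.


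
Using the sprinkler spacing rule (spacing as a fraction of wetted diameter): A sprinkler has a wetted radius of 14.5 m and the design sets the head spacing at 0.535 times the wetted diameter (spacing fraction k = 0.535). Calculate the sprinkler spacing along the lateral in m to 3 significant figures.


Approach: apply the sprinkler spacing rule (spacing as a fraction of wetted diameter), S = k*(2*R).
S = 0.535 * (2 * 14.5) = 15.5 m
Therefore the sprinkler spacing along the lateral = 15.5 m.


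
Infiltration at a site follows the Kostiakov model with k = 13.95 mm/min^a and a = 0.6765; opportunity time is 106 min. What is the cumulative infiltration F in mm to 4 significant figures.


Approach: apply the Kostiakov infiltration equation, F = k*t^a.
F = 13.95 * 106^0.6765 = 327.1 mm
Therefore the cumulative infiltration F = 327.1 mm.


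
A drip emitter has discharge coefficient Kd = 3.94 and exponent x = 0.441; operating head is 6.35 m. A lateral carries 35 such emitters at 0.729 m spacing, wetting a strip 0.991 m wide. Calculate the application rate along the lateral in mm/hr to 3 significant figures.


Approach: apply the emitter equation with a lateral mass balance, q = Kd*h^x; Q = n*q; rate = Q/(n*spacing*width).
Step 1 — single emitter flow (q = Kd*h^x):
  q = 3.94 * 6.35^0.441 = 8.9027 L/hr
Step 2 — total lateral flow: Q = 35 * 8.9027 = 311.59 L/hr
Step 3 — wetted area: A = 35 * 0.729 * 0.991 = 25.285 m^2
Step 4 — application rate: Q/A = 311.59/25.285 = 12.3 mm/hr
Therefore the application rate along the lateral = 12.3 mm/hr.


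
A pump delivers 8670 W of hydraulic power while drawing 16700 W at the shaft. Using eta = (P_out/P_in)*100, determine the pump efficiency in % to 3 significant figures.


eta = (8670 / 16700) * 100 = 51.9 %
Therefore the pump efficiency = 51.9 %.


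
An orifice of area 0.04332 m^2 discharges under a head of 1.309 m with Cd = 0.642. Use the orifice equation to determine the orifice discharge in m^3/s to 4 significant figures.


Approach: apply the orifice equation, Q = Cd*A*sqrt(2*g*h).
Q = 0.642 * 0.04332 * sqrt(2*9.81*1.309) = 0.1409 m^3/s
Therefore the orifice discharge = 0.1409 m^3/s.


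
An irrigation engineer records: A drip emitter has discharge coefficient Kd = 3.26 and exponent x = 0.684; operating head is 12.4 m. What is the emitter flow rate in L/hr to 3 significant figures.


Approach: apply the emitter characteristic equation, q = Kd * h^x.
q = 3.26 * 12.4^0.684 = 18.2 L/hr
Therefore the emitter flow rate = 18.2 L/hr.


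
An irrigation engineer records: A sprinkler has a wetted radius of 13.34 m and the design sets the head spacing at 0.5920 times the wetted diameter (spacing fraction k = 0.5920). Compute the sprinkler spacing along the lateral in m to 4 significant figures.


Approach: apply the sprinkler spacing rule (spacing as a fraction of wetted diameter), S = k*(2*R).
S = 0.5920 * (2 * 13.34) = 15.79 m
Therefore the sprinkler spacing along the lateral = 15.79 m.


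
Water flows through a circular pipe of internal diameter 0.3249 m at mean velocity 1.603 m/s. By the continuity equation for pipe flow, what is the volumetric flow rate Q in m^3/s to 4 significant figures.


Approach: apply the continuity equation for pipe flow, Q = A * v with A = pi*(D/2)^2.
A = pi*(0.3249/2)^2 = 0.0829066 m^2
Q = 0.0829066 * 1.603 = 0.1329 m^3/s
Therefore the volumetric flow rate Q = 0.1329 m^3/s.


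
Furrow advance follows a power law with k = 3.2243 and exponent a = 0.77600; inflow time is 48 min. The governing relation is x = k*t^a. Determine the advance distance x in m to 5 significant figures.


x = 3.2243 * 48^0.77600 = 65.025 m
Therefore the advance distance x = 65.025 m.


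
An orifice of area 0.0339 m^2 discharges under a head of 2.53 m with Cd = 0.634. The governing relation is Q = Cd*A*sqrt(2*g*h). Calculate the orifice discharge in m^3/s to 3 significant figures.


Q = 0.634 * 0.0339 * sqrt(2*9.81*2.53) = 0.151 m^3/s
Therefore the orifice discharge = 0.151 m^3/s.


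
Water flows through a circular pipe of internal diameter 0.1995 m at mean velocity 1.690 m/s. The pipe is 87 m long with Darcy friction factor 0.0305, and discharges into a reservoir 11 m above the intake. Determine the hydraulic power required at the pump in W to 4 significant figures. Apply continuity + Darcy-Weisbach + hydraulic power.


Approach: apply continuity + Darcy-Weisbach + hydraulic power, Q = A*v; hf = f*(L/D)*(v^2/(2g)); H = static + hf; P = rho*g*Q*H.
Step 1 — flow rate (continuity, Q = A*v):
  A = pi*(0.1995/2)^2 = 0.0312590 m^2
  Q = 0.0312590 * 1.690 = 0.0528278 m^3/s
Step 2 — friction head loss (Darcy-Weisbach):
  hf = 0.0305 * (87/0.1995) * (1.690^2 / (2*9.81))
  hf = 1.93620 m
Step 3 — total head: H = 11 + 1.93620 = 12.9362 m
Step 4 — hydraulic power (P = rho*g*Q*H):
  P = 1000 * 9.81 * 0.0528278 * 12.9362 = 6704 W
Therefore the hydraulic power required at the pump = 6704 W.


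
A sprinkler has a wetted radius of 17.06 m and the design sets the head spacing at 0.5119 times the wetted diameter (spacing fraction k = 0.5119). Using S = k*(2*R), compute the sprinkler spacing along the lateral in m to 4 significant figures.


S = 0.5119 * (2 * 17.06) = 17.47 m
Therefore the sprinkler spacing along the lateral = 17.47 m.


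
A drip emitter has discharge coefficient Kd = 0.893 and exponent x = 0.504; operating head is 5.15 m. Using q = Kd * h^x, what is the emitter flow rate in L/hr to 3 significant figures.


q = 0.893 * 5.15^0.504 = 2.04 L/hr
Therefore the emitter flow rate = 2.04 L/hr.


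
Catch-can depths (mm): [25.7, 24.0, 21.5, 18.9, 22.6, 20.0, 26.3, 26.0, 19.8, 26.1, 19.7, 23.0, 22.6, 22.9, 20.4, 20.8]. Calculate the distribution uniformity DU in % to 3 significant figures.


Approach: apply the low-quarter distribution uniformity, DU = (mean of lowest quarter of readings / overall mean)*100.
sorted lowest 4 of 16: [18.9, 19.7, 19.8, 20.0] -> mean = 19.600 mm
overall mean = 22.519 mm
DU = (19.600/22.519)*100 = 87.0 %
Therefore the distribution uniformity DU = 87.0 %.


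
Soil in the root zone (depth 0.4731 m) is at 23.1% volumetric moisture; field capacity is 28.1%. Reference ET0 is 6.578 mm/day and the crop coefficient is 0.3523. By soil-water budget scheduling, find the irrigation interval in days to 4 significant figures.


Approach: apply soil-water budget scheduling, SMD = (FC-theta)/100*depth*1000; ETc = ET0*Kc; interval = SMD/ETc.
Step 1 — soil moisture deficit:
  SMD = (28.1 - 23.1)/100 * 0.4731 * 1000 = 23.6550 mm
Step 2 — daily crop ET (ETc = ET0*Kc):
  ETc = 6.578 * 0.3523 = 2.31743 mm/day
Step 3 — irrigation interval (SMD/ETc):
  interval = 23.6550 / 2.31743 = 10.21 days
Therefore the irrigation interval = 10.21 days.


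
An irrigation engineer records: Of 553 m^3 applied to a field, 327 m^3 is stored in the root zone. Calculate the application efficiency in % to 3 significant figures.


Approach: apply the application efficiency ratio, Ea = (stored/applied)*100.
Ea = (327/553)*100 = 59.1 %
Therefore the application efficiency = 59.1 %.


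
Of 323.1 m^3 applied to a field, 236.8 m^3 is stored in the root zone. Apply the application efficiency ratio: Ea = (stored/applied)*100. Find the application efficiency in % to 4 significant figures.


Ea = (236.8/323.1)*100 = 73.29 %
Therefore the application efficiency = 73.29 %.


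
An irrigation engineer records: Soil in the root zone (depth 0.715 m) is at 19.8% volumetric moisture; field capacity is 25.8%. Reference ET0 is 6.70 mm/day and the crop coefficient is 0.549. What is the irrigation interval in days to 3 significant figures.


Approach: apply soil-water budget scheduling, SMD = (FC-theta)/100*depth*1000; ETc = ET0*Kc; interval = SMD/ETc.
Step 1 — soil moisture deficit:
  SMD = (25.8 - 19.8)/100 * 0.715 * 1000 = 42.900 mm
Step 2 — daily crop ET (ETc = ET0*Kc):
  ETc = 6.70 * 0.549 = 3.6783 mm/day
Step 3 — irrigation interval (SMD/ETc):
  interval = 42.900 / 3.6783 = 11.7 days
Therefore the irrigation interval = 11.7 days.


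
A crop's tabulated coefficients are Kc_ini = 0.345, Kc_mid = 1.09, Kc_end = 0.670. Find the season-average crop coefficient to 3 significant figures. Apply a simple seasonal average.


Approach: apply a simple seasonal average, Kc_avg = (Kc_ini + Kc_mid + Kc_end)/3.
Kc_avg = (0.345 + 1.09 + 0.670)/3 = 0.702
Therefore the season-average crop coefficient = 0.702.


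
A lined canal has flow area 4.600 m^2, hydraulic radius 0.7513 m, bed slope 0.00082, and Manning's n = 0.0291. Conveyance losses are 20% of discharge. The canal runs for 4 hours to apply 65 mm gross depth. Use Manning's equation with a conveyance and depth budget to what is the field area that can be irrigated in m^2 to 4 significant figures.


Approach: apply Manning's equation with a conveyance and depth budget, Q = (1/n)*A*R^(2/3)*S^(1/2); Q_field = Q*(1-loss); Area = Q_field*t/(d/1000).
Step 1 — canal discharge (Manning's equation):
  Q = (1/0.0291) * 4.600 * 0.7513^(2/3) * 0.00082^(1/2) = 3.74094 m^3/s
Step 2 — delivered flow: Q_field = 3.74094*(1 - 20/100) = 2.99275 m^3/s
Step 3 — volume delivered: V = 2.99275 * 4*3600 = 43095.6 m^3
Step 4 — area served: A = V / (depth/1000) = 43095.6 / 0.065 = 663000 m^2
Therefore the field area that can be irrigated = 663000 m^2.


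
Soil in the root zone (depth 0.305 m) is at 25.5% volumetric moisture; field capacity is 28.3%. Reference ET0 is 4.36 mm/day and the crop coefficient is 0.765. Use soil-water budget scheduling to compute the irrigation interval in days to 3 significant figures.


Approach: apply soil-water budget scheduling, SMD = (FC-theta)/100*depth*1000; ETc = ET0*Kc; interval = SMD/ETc.
Step 1 — soil moisture deficit:
  SMD = (28.3 - 25.5)/100 * 0.305 * 1000 = 8.5400 mm
Step 2 — daily crop ET (ETc = ET0*Kc):
  ETc = 4.36 * 0.765 = 3.3354 mm/day
Step 3 — irrigation interval (SMD/ETc):
  interval = 8.5400 / 3.3354 = 2.56 days
Therefore the irrigation interval = 2.56 days.


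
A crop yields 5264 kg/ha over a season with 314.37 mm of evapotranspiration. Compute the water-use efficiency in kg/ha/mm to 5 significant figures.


Approach: apply the water-use efficiency ratio, WUE = yield/ET.
WUE = 5264 / 314.37 = 16.745 kg/ha/mm
Therefore the water-use efficiency = 16.745 kg/ha/mm.


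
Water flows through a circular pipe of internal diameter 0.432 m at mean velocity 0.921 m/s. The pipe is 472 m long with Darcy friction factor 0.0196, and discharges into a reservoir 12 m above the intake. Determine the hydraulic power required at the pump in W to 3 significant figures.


Approach: apply continuity + Darcy-Weisbach + hydraulic power, Q = A*v; hf = f*(L/D)*(v^2/(2g)); H = static + hf; P = rho*g*Q*H.
Step 1 — flow rate (continuity, Q = A*v):
  A = pi*(0.432/2)^2 = 0.14657 m^2
  Q = 0.14657 * 0.921 = 0.13499 m^3/s
Step 2 — friction head loss (Darcy-Weisbach):
  hf = 0.0196 * (472/0.432) * (0.921^2 / (2*9.81))
  hf = 0.92584 m
Step 3 — total head: H = 12 + 0.92584 = 12.926 m
Step 4 — hydraulic power (P = rho*g*Q*H):
  P = 1000 * 9.81 * 0.13499 * 12.926 = 17100 W
Therefore the hydraulic power required at the pump = 17100 W.


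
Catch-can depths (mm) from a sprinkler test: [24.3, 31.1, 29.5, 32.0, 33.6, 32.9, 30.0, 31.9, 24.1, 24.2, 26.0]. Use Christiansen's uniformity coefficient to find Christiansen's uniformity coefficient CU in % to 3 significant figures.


Approach: apply Christiansen's uniformity coefficient, CU = (1 - mean_abs_deviation/mean)*100.
mean = 29.055 mm
mean |d_i - mean| = 3.2033 mm
CU = (1 - 3.2033/29.055)*100 = 89.0 %
Therefore Christiansen's uniformity coefficient CU = 89.0 %.


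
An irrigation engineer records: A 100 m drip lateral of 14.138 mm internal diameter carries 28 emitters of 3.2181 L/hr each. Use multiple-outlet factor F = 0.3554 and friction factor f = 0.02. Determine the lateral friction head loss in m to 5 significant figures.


Approach: apply Darcy-Weisbach with the multiple-outlet F-factor, Q = n*q/(3600*1000) m^3/s; v = Q/A; hf = F*f*(L/D)*(v^2/(2g)).
Q = 28*3.2181/(3600*1000) = 2.502967e-05 m^3/s
A = pi*(14.138e-3/2)^2 = 1.569878e-04 m^2, so v = Q/A = 0.1594370 m/s
hf = 0.3554*0.02*(100/0.014138)*(0.1594370^2/(2*9.81)) = 0.065139 m
Therefore the lateral friction head loss = 0.065139 m.


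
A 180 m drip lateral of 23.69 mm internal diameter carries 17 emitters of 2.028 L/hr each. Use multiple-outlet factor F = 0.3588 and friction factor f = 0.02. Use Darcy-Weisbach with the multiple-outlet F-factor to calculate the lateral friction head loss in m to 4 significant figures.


Approach: apply Darcy-Weisbach with the multiple-outlet F-factor, Q = n*q/(3600*1000) m^3/s; v = Q/A; hf = F*f*(L/D)*(v^2/(2g)).
Q = 17*2.028/(3600*1000) = 9.57667e-06 m^3/s
A = pi*(23.69e-3/2)^2 = 4.40778e-04 m^2, so v = Q/A = 0.0217267 m/s
hf = 0.3588*0.02*(180/0.02369)*(0.0217267^2/(2*9.81)) = 0.001312 m
Therefore the lateral friction head loss = 0.001312 m.


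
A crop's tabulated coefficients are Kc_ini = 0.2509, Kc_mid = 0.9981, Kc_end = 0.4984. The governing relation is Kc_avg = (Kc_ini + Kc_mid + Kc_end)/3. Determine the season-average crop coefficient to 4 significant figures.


Kc_avg = (0.2509 + 0.9981 + 0.4984)/3 = 0.5825
Therefore the season-average crop coefficient = 0.5825.


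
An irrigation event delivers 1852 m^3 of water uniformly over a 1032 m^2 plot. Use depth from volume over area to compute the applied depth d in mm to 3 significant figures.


Approach: apply depth from volume over area, d = (V/A)*1000.
d = (1852 / 1032) * 1000 = 1790 mm
Therefore the applied depth d = 1790 mm.


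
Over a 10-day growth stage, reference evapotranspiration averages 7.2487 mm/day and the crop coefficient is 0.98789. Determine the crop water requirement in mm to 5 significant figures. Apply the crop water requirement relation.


Approach: apply the crop water requirement relation, CWR = ET0 * Kc * days.
CWR = 7.2487 * 0.98789 * 10 = 71.609 mm
Therefore the crop water requirement = 71.609 mm.


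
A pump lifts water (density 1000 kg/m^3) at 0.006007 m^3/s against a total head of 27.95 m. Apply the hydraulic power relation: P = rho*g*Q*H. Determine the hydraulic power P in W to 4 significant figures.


P = 1000 * 9.81 * 0.006007 * 27.95 = 1647 W
Therefore the hydraulic power P = 1647 W.


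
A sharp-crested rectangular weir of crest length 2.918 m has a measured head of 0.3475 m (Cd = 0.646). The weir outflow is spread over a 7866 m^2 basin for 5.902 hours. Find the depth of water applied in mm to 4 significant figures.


Approach: apply the rectangular weir equation with a volume-to-depth conversion, Q = (2/3)*Cd*L*sqrt(2g)*H^1.5; d = Q*t/A * 1000.
Step 1 — weir discharge:
  Q = (2/3)*0.646*2.918*sqrt(2*9.81)*0.3475^1.5 = 1.14027 m^3/s
Step 2 — volume: V = 1.14027 * 5.902*3600 = 24227.6 m^3
Step 3 — depth: d = V/A * 1000 = 24227.6/7866 * 1000 = 3080 mm
Therefore the depth of water applied = 3080 mm.


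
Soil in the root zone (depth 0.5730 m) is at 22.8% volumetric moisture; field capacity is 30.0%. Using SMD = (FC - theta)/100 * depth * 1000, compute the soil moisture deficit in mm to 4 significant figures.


SMD = (30.0 - 22.8)/100 * 0.5730 * 1000 = 41.26 mm
Therefore the soil moisture deficit = 41.26 mm.


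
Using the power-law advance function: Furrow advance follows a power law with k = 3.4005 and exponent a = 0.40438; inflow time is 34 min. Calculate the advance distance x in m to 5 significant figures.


Approach: apply the power-law advance function, x = k*t^a.
x = 3.4005 * 34^0.40438 = 14.153 m
Therefore the advance distance x = 14.153 m.


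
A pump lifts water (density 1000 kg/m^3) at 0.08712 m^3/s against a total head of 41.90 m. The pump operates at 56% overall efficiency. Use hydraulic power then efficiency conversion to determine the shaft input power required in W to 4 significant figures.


Approach: apply hydraulic power then efficiency conversion, P = rho*g*Q*H; P_in = P/eta.
Step 1 — hydraulic power (P = rho*g*Q*H):
  P = 1000 * 9.81 * 0.08712 * 41.90 = 35809.7 W
Step 2 — input power: P_in = P/eta = 35809.7 / 0.56 = 63950 W
Therefore the shaft input power required = 63950 W.


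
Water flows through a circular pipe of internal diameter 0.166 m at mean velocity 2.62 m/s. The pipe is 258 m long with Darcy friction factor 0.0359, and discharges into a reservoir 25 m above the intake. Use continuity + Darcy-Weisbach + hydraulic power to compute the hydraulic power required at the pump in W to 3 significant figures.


Approach: apply continuity + Darcy-Weisbach + hydraulic power, Q = A*v; hf = f*(L/D)*(v^2/(2g)); H = static + hf; P = rho*g*Q*H.
Step 1 — flow rate (continuity, Q = A*v):
  A = pi*(0.166/2)^2 = 0.021642 m^2
  Q = 0.021642 * 2.62 = 0.056703 m^3/s
Step 2 — friction head loss (Darcy-Weisbach):
  hf = 0.0359 * (258/0.166) * (2.62^2 / (2*9.81))
  hf = 19.521 m
Step 3 — total head: H = 25 + 19.521 = 44.521 m
Step 4 — hydraulic power (P = rho*g*Q*H):
  P = 1000 * 9.81 * 0.056703 * 44.521 = 24800 W
Therefore the hydraulic power required at the pump = 24800 W.


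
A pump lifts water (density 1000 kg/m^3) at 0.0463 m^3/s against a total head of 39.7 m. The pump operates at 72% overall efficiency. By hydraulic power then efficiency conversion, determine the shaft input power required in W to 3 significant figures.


Approach: apply hydraulic power then efficiency conversion, P = rho*g*Q*H; P_in = P/eta.
Step 1 — hydraulic power (P = rho*g*Q*H):
  P = 1000 * 9.81 * 0.0463 * 39.7 = 18032 W
Step 2 — input power: P_in = P/eta = 18032 / 0.72 = 25000 W
Therefore the shaft input power required = 25000 W.


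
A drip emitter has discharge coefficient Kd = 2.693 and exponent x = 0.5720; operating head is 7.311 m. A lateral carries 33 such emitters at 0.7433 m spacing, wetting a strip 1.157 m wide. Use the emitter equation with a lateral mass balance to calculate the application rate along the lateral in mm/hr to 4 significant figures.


Approach: apply the emitter equation with a lateral mass balance, q = Kd*h^x; Q = n*q; rate = Q/(n*spacing*width).
Step 1 — single emitter flow (q = Kd*h^x):
  q = 2.693 * 7.311^0.5720 = 8.40294 L/hr
Step 2 — total lateral flow: Q = 33 * 8.40294 = 277.297 L/hr
Step 3 — wetted area: A = 33 * 0.7433 * 1.157 = 28.3799 m^2
Step 4 — application rate: Q/A = 277.297/28.3799 = 9.771 mm/hr
Therefore the application rate along the lateral = 9.771 mm/hr.


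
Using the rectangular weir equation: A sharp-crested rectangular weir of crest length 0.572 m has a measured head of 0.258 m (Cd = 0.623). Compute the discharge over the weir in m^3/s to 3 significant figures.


Approach: apply the rectangular weir equation, Q = (2/3)*Cd*L*sqrt(2g)*H^1.5.
Q = (2/3)*0.623*0.572*sqrt(2*9.81)*0.258^1.5 = 0.138 m^3/s
Therefore the discharge over the weir = 0.138 m^3/s.


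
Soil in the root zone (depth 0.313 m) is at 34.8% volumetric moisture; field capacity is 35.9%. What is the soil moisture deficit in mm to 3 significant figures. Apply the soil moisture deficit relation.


Approach: apply the soil moisture deficit relation, SMD = (FC - theta)/100 * depth * 1000.
SMD = (35.9 - 34.8)/100 * 0.313 * 1000 = 3.44 mm
Therefore the soil moisture deficit = 3.44 mm.


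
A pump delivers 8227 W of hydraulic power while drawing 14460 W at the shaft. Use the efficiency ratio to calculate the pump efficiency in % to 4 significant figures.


Approach: apply the efficiency ratio, eta = (P_out/P_in)*100.
eta = (8227 / 14460) * 100 = 56.89 %
Therefore the pump efficiency = 56.89 %.


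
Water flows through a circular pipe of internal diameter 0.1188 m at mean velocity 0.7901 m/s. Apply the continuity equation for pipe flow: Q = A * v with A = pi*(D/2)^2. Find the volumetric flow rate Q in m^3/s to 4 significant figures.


A = pi*(0.1188/2)^2 = 0.0110847 m^2
Q = 0.0110847 * 0.7901 = 0.008758 m^3/s
Therefore the volumetric flow rate Q = 0.008758 m^3/s.


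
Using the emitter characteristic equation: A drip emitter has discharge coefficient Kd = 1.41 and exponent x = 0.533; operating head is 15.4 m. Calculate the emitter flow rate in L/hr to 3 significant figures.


Approach: apply the emitter characteristic equation, q = Kd * h^x.
q = 1.41 * 15.4^0.533 = 6.06 L/hr
Therefore the emitter flow rate = 6.06 L/hr.


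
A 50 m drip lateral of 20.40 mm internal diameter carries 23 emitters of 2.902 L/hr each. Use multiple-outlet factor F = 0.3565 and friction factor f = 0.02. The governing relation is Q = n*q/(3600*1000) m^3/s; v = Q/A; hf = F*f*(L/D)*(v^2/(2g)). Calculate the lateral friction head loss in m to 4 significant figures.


Q = 23*2.902/(3600*1000) = 1.85406e-05 m^3/s
A = pi*(20.40e-3/2)^2 = 3.26851e-04 m^2, so v = Q/A = 0.0567247 m/s
hf = 0.3565*0.02*(50/0.02040)*(0.0567247^2/(2*9.81)) = 0.002866 m
Therefore the lateral friction head loss = 0.002866 m.


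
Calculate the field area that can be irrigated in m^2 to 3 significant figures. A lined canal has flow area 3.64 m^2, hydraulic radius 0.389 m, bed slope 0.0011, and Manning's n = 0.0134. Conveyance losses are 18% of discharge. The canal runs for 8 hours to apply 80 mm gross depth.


Approach: apply Manning's equation with a conveyance and depth budget, Q = (1/n)*A*R^(2/3)*S^(1/2); Q_field = Q*(1-loss); Area = Q_field*t/(d/1000).
Step 1 — canal discharge (Manning's equation):
  Q = (1/0.0134) * 3.64 * 0.389^(2/3) * 0.0011^(1/2) = 4.8009 m^3/s
Step 2 — delivered flow: Q_field = 4.8009*(1 - 18/100) = 3.9368 m^3/s
Step 3 — volume delivered: V = 3.9368 * 8*3600 = 113380 m^3
Step 4 — area served: A = V / (depth/1000) = 113380 / 0.08 = 1420000 m^2
Therefore the field area that can be irrigated = 1420000 m^2.


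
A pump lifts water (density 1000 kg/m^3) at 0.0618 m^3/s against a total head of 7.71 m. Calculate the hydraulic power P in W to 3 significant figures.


Approach: apply the hydraulic power relation, P = rho*g*Q*H.
P = 1000 * 9.81 * 0.0618 * 7.71 = 4670 W
Therefore the hydraulic power P = 4670 W.


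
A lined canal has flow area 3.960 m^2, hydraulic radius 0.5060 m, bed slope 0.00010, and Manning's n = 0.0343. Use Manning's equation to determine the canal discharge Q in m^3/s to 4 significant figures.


Approach: apply Manning's equation, Q = (1/n)*A*R^(2/3)*S^(1/2).
Q = (1/0.0343) * 3.960 * 0.5060^(2/3) * 0.00010^(1/2) = 0.7331 m^3/s
Therefore the canal discharge Q = 0.7331 m^3/s.


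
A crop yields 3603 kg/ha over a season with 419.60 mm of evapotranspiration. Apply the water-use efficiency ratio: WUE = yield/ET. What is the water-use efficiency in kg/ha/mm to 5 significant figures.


WUE = 3603 / 419.60 = 8.5867 kg/ha/mm
Therefore the water-use efficiency = 8.5867 kg/ha/mm.


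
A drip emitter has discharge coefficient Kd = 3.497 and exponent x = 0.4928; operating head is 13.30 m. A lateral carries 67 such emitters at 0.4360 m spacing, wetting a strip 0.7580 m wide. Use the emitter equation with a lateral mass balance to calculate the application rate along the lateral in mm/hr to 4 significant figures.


Approach: apply the emitter equation with a lateral mass balance, q = Kd*h^x; Q = n*q; rate = Q/(n*spacing*width).
Step 1 — single emitter flow (q = Kd*h^x):
  q = 3.497 * 13.30^0.4928 = 12.5178 L/hr
Step 2 — total lateral flow: Q = 67 * 12.5178 = 838.696 L/hr
Step 3 — wetted area: A = 67 * 0.4360 * 0.7580 = 22.1427 m^2
Step 4 — application rate: Q/A = 838.696/22.1427 = 37.88 mm/hr
Therefore the application rate along the lateral = 37.88 mm/hr.


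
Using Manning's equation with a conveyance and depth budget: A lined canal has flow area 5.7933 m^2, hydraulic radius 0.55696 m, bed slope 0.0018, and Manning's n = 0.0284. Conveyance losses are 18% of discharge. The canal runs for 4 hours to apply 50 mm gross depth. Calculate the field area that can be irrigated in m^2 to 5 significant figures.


Approach: apply Manning's equation with a conveyance and depth budget, Q = (1/n)*A*R^(2/3)*S^(1/2); Q_field = Q*(1-loss); Area = Q_field*t/(d/1000).
Step 1 — canal discharge (Manning's equation):
  Q = (1/0.0284) * 5.7933 * 0.55696^(2/3) * 0.0018^(1/2) = 5.858592 m^3/s
Step 2 — delivered flow: Q_field = 5.858592*(1 - 18/100) = 4.804046 m^3/s
Step 3 — volume delivered: V = 4.804046 * 4*3600 = 69178.26 m^3
Step 4 — area served: A = V / (depth/1000) = 69178.26 / 0.05 = 1383600 m^2
Therefore the field area that can be irrigated = 1383600 m^2.


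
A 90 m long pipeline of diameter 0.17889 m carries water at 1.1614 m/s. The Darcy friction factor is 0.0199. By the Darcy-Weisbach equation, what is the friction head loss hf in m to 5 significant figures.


Approach: apply the Darcy-Weisbach equation, hf = f*(L/D)*(v^2/(2g)).
hf = 0.0199 * (90/0.17889) * (1.1614^2 / (2*9.81))
hf = 0.68829 m
Therefore the friction head loss hf = 0.68829 m.


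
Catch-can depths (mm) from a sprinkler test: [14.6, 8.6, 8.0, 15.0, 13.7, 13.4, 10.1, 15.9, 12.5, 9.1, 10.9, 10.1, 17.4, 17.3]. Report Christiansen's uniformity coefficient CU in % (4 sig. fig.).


Approach: apply Christiansen's uniformity coefficient, CU = (1 - mean_abs_deviation/mean)*100.
mean = 12.6143 mm
mean |d_i - mean| = 2.71429 mm
CU = (1 - 2.71429/12.6143)*100 = 78.48 %
Therefore Christiansen's uniformity coefficient CU = 78.48 %.


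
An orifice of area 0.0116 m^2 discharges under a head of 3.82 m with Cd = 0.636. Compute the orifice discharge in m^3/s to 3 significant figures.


Approach: apply the orifice equation, Q = Cd*A*sqrt(2*g*h).
Q = 0.636 * 0.0116 * sqrt(2*9.81*3.82) = 0.0639 m^3/s
Therefore the orifice discharge = 0.0639 m^3/s.


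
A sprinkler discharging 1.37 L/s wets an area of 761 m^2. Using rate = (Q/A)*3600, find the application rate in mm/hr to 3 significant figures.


rate = (1.37 / 761) * 3600 = 6.48 mm/hr
Therefore the application rate = 6.48 mm/hr.


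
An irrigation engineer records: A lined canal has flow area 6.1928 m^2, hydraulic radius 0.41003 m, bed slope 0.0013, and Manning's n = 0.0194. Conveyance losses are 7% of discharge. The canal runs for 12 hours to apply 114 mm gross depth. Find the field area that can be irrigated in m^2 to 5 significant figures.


Approach: apply Manning's equation with a conveyance and depth budget, Q = (1/n)*A*R^(2/3)*S^(1/2); Q_field = Q*(1-loss); Area = Q_field*t/(d/1000).
Step 1 — canal discharge (Manning's equation):
  Q = (1/0.0194) * 6.1928 * 0.41003^(2/3) * 0.0013^(1/2) = 6.352345 m^3/s
Step 2 — delivered flow: Q_field = 6.352345*(1 - 7/100) = 5.907681 m^3/s
Step 3 — volume delivered: V = 5.907681 * 12*3600 = 255211.8 m^3
Step 4 — area served: A = V / (depth/1000) = 255211.8 / 0.114 = 2238700 m^2
Therefore the field area that can be irrigated = 2238700 m^2.


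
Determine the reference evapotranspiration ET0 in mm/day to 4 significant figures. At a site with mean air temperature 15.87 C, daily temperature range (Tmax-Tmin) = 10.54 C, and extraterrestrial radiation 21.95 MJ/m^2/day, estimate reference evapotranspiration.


Approach: apply the Hargreaves-Samani method, ET0 = 0.0023*(Tmean+17.8)*sqrt(Tmax-Tmin)*0.408*Ra.
ET0 = 0.0023*(15.87+17.8)*sqrt(10.54)*0.408*21.95 = 2.252 mm/day
Therefore the reference evapotranspiration ET0 = 2.252 mm/day.


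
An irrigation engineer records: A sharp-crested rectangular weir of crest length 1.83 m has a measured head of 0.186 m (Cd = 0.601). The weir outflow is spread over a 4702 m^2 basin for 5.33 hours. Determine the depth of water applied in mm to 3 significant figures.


Approach: apply the rectangular weir equation with a volume-to-depth conversion, Q = (2/3)*Cd*L*sqrt(2g)*H^1.5; d = Q*t/A * 1000.
Step 1 — weir discharge:
  Q = (2/3)*0.601*1.83*sqrt(2*9.81)*0.186^1.5 = 0.26053 m^3/s
Step 2 — volume: V = 0.26053 * 5.33*3600 = 4999.0 m^3
Step 3 — depth: d = V/A * 1000 = 4999.0/4702 * 1000 = 1060 mm
Therefore the depth of water applied = 1060 mm.


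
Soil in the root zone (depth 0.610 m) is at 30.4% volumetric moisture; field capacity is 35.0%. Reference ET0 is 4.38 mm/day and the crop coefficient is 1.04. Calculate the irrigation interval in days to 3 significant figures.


Approach: apply soil-water budget scheduling, SMD = (FC-theta)/100*depth*1000; ETc = ET0*Kc; interval = SMD/ETc.
Step 1 — soil moisture deficit:
  SMD = (35.0 - 30.4)/100 * 0.610 * 1000 = 28.060 mm
Step 2 — daily crop ET (ETc = ET0*Kc):
  ETc = 4.38 * 1.04 = 4.5552 mm/day
Step 3 — irrigation interval (SMD/ETc):
  interval = 28.060 / 4.5552 = 6.16 days
Therefore the irrigation interval = 6.16 days.


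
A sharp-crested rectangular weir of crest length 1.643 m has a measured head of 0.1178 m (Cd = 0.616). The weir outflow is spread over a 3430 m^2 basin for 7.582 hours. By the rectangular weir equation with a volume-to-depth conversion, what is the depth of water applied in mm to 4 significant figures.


Approach: apply the rectangular weir equation with a volume-to-depth conversion, Q = (2/3)*Cd*L*sqrt(2g)*H^1.5; d = Q*t/A * 1000.
Step 1 — weir discharge:
  Q = (2/3)*0.616*1.643*sqrt(2*9.81)*0.1178^1.5 = 0.120835 m^3/s
Step 2 — volume: V = 0.120835 * 7.582*3600 = 3298.23 m^3
Step 3 — depth: d = V/A * 1000 = 3298.23/3430 * 1000 = 961.6 mm
Therefore the depth of water applied = 961.6 mm.


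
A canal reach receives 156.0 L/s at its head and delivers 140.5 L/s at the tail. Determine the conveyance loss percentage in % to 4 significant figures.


Approach: apply the conveyance loss ratio, loss% = ((Q_head - Q_tail)/Q_head)*100.
loss = ((156.0 - 140.5)/156.0)*100 = 9.936 %
Therefore the conveyance loss percentage = 9.936 %.


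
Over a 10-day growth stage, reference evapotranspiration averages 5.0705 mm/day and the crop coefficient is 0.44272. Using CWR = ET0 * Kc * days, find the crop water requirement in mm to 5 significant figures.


CWR = 5.0705 * 0.44272 * 10 = 22.448 mm
Therefore the crop water requirement = 22.448 mm.


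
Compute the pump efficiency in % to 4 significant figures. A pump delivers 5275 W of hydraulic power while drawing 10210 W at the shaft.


Approach: apply the efficiency ratio, eta = (P_out/P_in)*100.
eta = (5275 / 10210) * 100 = 51.67 %
Therefore the pump efficiency = 51.67 %.


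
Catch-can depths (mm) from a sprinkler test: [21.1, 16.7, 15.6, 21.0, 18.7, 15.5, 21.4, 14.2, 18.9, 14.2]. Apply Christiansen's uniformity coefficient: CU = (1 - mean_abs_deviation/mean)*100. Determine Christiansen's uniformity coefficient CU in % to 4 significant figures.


mean = 17.7300 mm
mean |d_i - mean| = 2.49000 mm
CU = (1 - 2.49000/17.7300)*100 = 85.96 %
Therefore Christiansen's uniformity coefficient CU = 85.96 %.


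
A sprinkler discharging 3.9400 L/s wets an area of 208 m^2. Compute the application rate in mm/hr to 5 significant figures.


Approach: apply the application rate relation, rate = (Q/A)*3600.
rate = (3.9400 / 208) * 3600 = 68.192 mm/hr
Therefore the application rate = 68.192 mm/hr.


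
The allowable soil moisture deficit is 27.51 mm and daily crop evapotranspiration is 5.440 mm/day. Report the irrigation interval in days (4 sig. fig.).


Approach: apply the irrigation interval relation, interval = SMD / ETc.
interval = 27.51 / 5.440 = 5.057 days
Therefore the irrigation interval = 5.057 days.


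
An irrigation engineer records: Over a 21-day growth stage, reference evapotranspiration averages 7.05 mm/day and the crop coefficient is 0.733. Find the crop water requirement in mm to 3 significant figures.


Approach: apply the crop water requirement relation, CWR = ET0 * Kc * days.
CWR = 7.05 * 0.733 * 21 = 109 mm
Therefore the crop water requirement = 109 mm.


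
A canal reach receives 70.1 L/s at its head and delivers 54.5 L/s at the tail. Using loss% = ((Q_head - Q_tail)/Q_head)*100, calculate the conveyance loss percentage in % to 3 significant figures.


loss = ((70.1 - 54.5)/70.1)*100 = 22.3 %
Therefore the conveyance loss percentage = 22.3 %.


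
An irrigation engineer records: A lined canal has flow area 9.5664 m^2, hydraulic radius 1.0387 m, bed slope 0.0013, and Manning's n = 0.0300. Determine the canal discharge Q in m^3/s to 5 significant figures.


Approach: apply Manning's equation, Q = (1/n)*A*R^(2/3)*S^(1/2).
Q = (1/0.0300) * 9.5664 * 1.0387^(2/3) * 0.0013^(1/2) = 11.792 m^3/s
Therefore the canal discharge Q = 11.792 m^3/s.


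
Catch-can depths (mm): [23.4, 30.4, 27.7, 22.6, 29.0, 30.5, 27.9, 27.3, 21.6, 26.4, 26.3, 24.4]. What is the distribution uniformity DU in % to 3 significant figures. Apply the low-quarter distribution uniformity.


Approach: apply the low-quarter distribution uniformity, DU = (mean of lowest quarter of readings / overall mean)*100.
sorted lowest 3 of 12: [21.6, 22.6, 23.4] -> mean = 22.533 mm
overall mean = 26.458 mm
DU = (22.533/26.458)*100 = 85.2 %
Therefore the distribution uniformity DU = 85.2 %.


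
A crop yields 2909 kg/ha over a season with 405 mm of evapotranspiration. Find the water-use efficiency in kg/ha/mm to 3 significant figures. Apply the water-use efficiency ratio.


Approach: apply the water-use efficiency ratio, WUE = yield/ET.
WUE = 2909 / 405 = 7.18 kg/ha/mm
Therefore the water-use efficiency = 7.18 kg/ha/mm.


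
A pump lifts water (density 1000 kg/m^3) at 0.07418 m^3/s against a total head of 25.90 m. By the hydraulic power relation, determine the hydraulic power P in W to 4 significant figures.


Approach: apply the hydraulic power relation, P = rho*g*Q*H.
P = 1000 * 9.81 * 0.07418 * 25.90 = 18850 W
Therefore the hydraulic power P = 18850 W.


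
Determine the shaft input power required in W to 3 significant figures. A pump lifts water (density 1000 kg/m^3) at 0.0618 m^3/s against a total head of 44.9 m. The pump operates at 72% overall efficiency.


Approach: apply hydraulic power then efficiency conversion, P = rho*g*Q*H; P_in = P/eta.
Step 1 — hydraulic power (P = rho*g*Q*H):
  P = 1000 * 9.81 * 0.0618 * 44.9 = 27221 W
Step 2 — input power: P_in = P/eta = 27221 / 0.72 = 37800 W
Therefore the shaft input power required = 37800 W.


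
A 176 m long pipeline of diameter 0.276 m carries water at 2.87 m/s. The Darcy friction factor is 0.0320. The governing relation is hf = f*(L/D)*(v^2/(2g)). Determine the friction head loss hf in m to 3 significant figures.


hf = 0.0320 * (176/0.276) * (2.87^2 / (2*9.81))
hf = 8.57 m
Therefore the friction head loss hf = 8.57 m.


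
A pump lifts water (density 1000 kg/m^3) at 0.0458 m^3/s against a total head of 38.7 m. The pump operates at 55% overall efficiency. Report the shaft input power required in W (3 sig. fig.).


Approach: apply hydraulic power then efficiency conversion, P = rho*g*Q*H; P_in = P/eta.
Step 1 — hydraulic power (P = rho*g*Q*H):
  P = 1000 * 9.81 * 0.0458 * 38.7 = 17388 W
Step 2 — input power: P_in = P/eta = 17388 / 0.55 = 31600 W
Therefore the shaft input power required = 31600 W.


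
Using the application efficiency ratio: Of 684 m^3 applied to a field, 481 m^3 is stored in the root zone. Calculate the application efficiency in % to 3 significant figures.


Approach: apply the application efficiency ratio, Ea = (stored/applied)*100.
Ea = (481/684)*100 = 70.3 %
Therefore the application efficiency = 70.3 %.


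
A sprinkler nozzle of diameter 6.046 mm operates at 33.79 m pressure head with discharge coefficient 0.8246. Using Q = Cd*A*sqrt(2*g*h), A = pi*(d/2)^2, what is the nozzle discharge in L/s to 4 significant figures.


A = pi*(6.046e-3/2)^2 = 2.87095e-05 m^2
Q = 0.8246 * 2.87095e-05 * sqrt(2*9.81*33.79) * 1000 = 0.6096 L/s
Therefore the nozzle discharge = 0.6096 L/s.


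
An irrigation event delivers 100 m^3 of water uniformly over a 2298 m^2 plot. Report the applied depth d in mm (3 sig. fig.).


Approach: apply depth from volume over area, d = (V/A)*1000.
d = (100 / 2298) * 1000 = 43.5 mm
Therefore the applied depth d = 43.5 mm.


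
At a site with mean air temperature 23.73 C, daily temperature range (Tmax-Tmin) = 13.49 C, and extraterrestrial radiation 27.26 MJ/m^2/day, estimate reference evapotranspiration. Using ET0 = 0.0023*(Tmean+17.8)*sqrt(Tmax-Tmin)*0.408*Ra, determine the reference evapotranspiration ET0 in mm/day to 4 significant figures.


ET0 = 0.0023*(23.73+17.8)*sqrt(13.49)*0.408*27.26 = 3.902 mm/day
Therefore the reference evapotranspiration ET0 = 3.902 mm/day.


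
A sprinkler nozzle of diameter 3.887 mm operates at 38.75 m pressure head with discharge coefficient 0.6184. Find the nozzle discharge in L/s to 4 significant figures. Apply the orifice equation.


Approach: apply the orifice equation, Q = Cd*A*sqrt(2*g*h), A = pi*(d/2)^2.
A = pi*(3.887e-3/2)^2 = 1.18664e-05 m^2
Q = 0.6184 * 1.18664e-05 * sqrt(2*9.81*38.75) * 1000 = 0.2023 L/s
Therefore the nozzle discharge = 0.2023 L/s.


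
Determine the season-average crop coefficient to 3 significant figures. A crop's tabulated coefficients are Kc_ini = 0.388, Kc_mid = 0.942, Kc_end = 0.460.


Approach: apply a simple seasonal average, Kc_avg = (Kc_ini + Kc_mid + Kc_end)/3.
Kc_avg = (0.388 + 0.942 + 0.460)/3 = 0.597
Therefore the season-average crop coefficient = 0.597.


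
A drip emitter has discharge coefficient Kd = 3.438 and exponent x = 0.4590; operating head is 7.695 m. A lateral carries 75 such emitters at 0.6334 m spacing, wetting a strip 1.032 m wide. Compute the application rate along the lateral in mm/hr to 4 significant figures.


Approach: apply the emitter equation with a lateral mass balance, q = Kd*h^x; Q = n*q; rate = Q/(n*spacing*width).
Step 1 — single emitter flow (q = Kd*h^x):
  q = 3.438 * 7.695^0.4590 = 8.77154 L/hr
Step 2 — total lateral flow: Q = 75 * 8.77154 = 657.865 L/hr
Step 3 — wetted area: A = 75 * 0.6334 * 1.032 = 49.0252 m^2
Step 4 — application rate: Q/A = 657.865/49.0252 = 13.42 mm/hr
Therefore the application rate along the lateral = 13.42 mm/hr.
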